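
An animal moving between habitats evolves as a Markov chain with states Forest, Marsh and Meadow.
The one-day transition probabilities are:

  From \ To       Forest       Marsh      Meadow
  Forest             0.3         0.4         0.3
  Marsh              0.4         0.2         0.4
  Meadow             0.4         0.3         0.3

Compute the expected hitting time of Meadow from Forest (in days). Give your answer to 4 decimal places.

3.0000

Let t(s) be the expected number of days to first reach Meadow from state s, with t(Meadow) = 0. Conditioning on the first day:
t(Forest) = 1 + 0.3·t(Forest) + 0.4·t(Marsh)
t(Marsh) = 1 + 0.4·t(Forest) + 0.2·t(Marsh)
Solving: t(Forest) = 3.0000, t(Marsh) = 2.7500.
Expected days from Forest to Meadow: 3.0000.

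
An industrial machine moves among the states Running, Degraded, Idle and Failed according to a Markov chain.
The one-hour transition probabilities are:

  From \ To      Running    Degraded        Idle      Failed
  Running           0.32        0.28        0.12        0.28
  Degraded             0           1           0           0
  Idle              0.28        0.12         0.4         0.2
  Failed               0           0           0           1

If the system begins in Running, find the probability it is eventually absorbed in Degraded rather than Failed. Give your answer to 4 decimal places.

Let h(s) be the probability of absorption at Degraded starting from transient state s. Then h(Degraded) = 1 and h(Failed) = 0. By first-step analysis:
h(Running) = 0.32·h(Running) + 0.28·1 + 0.12·h(Idle) + 0.28·0
h(Idle) = 0.28·h(Running) + 0.12·1 + 0.4·h(Idle) + 0.2·0
Solving: h(Running) = 0.4872, h(Idle) = 0.4274.
Starting from Running, the probability is 0.4872.

0.4872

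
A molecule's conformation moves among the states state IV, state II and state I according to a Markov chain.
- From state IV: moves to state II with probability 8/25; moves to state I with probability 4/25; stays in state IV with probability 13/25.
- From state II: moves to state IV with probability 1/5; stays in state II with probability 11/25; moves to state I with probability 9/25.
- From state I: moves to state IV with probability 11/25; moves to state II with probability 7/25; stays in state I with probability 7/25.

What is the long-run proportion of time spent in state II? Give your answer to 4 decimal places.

0.3517

Let the stationary distribution be π with π = πP and π_1 + π_2 + π_3 = 1.
π_1 = 0.52·π_1 + 0.2·π_2 + 0.44·π_3
π_2 = 0.32·π_1 + 0.44·π_2 + 0.28·π_3
Solving with the normalization constraint gives π = (0.3865, 0.3517, 0.2618).
So the stationary probability of state II is 0.3517.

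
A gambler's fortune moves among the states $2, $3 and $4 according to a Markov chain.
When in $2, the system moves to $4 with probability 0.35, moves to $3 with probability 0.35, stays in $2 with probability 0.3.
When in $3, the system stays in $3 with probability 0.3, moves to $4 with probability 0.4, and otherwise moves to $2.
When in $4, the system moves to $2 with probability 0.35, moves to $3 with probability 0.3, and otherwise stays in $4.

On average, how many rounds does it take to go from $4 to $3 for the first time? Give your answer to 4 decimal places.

Let t(s) be the expected number of rounds to first reach $3 from state s, with t($3) = 0. Conditioning on the first round:
t($2) = 1 + 0.3·t($2) + 0.35·t($4)
t($4) = 1 + 0.35·t($2) + 0.35·t($4)
Solving: t($2) = 3.0075, t($4) = 3.1579.
Expected rounds from $4 to $3: 3.1579.

3.1579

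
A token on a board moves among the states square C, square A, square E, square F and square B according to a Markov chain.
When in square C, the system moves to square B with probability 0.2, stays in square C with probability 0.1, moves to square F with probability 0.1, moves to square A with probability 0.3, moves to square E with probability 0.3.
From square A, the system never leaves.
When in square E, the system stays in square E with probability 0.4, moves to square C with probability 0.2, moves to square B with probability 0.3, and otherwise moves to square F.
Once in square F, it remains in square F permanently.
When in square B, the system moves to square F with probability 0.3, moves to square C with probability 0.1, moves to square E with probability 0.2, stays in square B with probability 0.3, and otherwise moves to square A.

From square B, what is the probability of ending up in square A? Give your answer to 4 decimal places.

0.3083

Let h(s) be the probability of absorption at square A starting from transient state s. Then h(square A) = 1 and h(square F) = 0. By first-step analysis:
h(square C) = 0.1·h(square C) + 0.3·1 + 0.3·h(square E) + 0.1·0 + 0.2·h(square B)
h(square E) = 0.2·h(square C) + 0.4·h(square E) + 0.1·0 + 0.3·h(square B)
h(square B) = 0.1·h(square C) + 0.1·1 + 0.2·h(square E) + 0.3·0 + 0.3·h(square B)
Solving: h(square C) = 0.5099, h(square E) = 0.3241, h(square B) = 0.3083.
Starting from square B, the probability is 0.3083.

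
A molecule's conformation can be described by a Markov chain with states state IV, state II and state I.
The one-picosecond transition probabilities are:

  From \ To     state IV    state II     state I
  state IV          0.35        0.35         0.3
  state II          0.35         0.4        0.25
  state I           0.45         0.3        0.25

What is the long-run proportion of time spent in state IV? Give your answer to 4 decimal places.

Let the stationary distribution be π with π = πP and π_1 + π_2 + π_3 = 1.
π_1 = 0.35·π_1 + 0.35·π_2 + 0.45·π_3
π_2 = 0.35·π_1 + 0.4·π_2 + 0.3·π_3
Solving with the normalization constraint gives π = (0.3769, 0.3543, 0.2688).
So the stationary probability of state IV is 0.3769.

0.3769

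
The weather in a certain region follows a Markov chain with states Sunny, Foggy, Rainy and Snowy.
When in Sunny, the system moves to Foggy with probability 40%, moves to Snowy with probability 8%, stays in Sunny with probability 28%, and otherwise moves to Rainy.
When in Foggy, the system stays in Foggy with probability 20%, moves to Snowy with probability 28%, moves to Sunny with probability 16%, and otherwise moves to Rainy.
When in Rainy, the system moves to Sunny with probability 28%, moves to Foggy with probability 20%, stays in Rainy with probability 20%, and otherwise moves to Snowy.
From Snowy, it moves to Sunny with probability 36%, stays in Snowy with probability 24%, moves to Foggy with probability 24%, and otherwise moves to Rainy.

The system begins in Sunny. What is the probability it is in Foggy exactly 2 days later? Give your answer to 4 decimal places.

Propagate the distribution vector 2 days from Sunny.
After 0 days: (1.0000, 0.0000, 0.0000, 0.0000)
After 1 day: (0.2800, 0.4000, 0.2400, 0.0800)
After 2 days: (0.2384, 0.2592, 0.2720, 0.2304)
P(in Foggy after 2 days) = 0.2592

0.2592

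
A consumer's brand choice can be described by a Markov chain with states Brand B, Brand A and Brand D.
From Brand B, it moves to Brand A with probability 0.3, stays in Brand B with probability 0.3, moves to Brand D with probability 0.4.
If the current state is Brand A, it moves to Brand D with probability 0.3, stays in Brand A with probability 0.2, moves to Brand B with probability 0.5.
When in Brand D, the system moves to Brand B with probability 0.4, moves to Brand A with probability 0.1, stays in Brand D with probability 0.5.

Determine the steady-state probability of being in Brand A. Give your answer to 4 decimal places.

Let the stationary distribution be π with π = πP and π_1 + π_2 + π_3 = 1.
π_1 = 0.3·π_1 + 0.5·π_2 + 0.4·π_3
π_2 = 0.3·π_1 + 0.2·π_2 + 0.1·π_3
Solving with the normalization constraint gives π = (0.3814, 0.1959, 0.4227).
So the stationary probability of Brand A is 0.1959.

0.1959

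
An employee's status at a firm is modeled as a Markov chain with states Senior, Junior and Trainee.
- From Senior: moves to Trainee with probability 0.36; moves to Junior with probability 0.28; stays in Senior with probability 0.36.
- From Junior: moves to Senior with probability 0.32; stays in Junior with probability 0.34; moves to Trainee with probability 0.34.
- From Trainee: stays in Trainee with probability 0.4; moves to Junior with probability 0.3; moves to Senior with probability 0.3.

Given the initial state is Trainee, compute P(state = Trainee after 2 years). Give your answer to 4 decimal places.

Sum over the intermediate state after 1 year:
P = P(Trainee→Senior)·P(Senior→Trainee) + P(Trainee→Junior)·P(Junior→Trainee) + P(Trainee→Trainee)·P(Trainee→Trainee)
  = 0.3×0.36 + 0.3×0.34 + 0.4×0.4
  = 0.1080 + 0.1020 + 0.1600 = 0.3700

0.3700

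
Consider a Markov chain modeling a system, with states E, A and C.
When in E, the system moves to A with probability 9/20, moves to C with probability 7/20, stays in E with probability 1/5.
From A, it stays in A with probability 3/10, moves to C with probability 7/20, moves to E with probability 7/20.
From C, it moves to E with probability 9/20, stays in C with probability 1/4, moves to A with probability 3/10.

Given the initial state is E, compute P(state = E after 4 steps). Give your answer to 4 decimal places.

0.3326

Propagate the distribution vector 4 steps from E.
After 0 steps: (1.0000, 0.0000, 0.0000)
After 1 step: (0.2000, 0.4500, 0.3500)
After 2 steps: (0.3550, 0.3300, 0.3150)
After 3 steps: (0.3283, 0.3533, 0.3185)
After 4 steps: (0.3326, 0.3492, 0.3182)
P(in E after 4 steps) = 0.3326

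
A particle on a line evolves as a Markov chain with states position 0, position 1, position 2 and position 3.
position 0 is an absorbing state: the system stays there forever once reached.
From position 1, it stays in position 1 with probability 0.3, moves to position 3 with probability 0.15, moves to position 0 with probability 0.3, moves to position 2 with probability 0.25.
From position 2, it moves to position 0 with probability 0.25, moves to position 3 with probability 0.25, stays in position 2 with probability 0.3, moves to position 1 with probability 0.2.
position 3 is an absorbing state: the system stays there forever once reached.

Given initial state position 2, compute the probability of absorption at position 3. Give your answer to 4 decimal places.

Let h(s) be the probability of absorption at position 3 starting from transient state s. Then h(position 3) = 1 and h(position 0) = 0. By first-step analysis:
h(position 1) = 0.3·0 + 0.3·h(position 1) + 0.25·h(position 2) + 0.15·1
h(position 2) = 0.25·0 + 0.2·h(position 1) + 0.3·h(position 2) + 0.25·1
Solving: h(position 1) = 0.3807, h(position 2) = 0.4659.
Starting from position 2, the probability is 0.4659.

0.4659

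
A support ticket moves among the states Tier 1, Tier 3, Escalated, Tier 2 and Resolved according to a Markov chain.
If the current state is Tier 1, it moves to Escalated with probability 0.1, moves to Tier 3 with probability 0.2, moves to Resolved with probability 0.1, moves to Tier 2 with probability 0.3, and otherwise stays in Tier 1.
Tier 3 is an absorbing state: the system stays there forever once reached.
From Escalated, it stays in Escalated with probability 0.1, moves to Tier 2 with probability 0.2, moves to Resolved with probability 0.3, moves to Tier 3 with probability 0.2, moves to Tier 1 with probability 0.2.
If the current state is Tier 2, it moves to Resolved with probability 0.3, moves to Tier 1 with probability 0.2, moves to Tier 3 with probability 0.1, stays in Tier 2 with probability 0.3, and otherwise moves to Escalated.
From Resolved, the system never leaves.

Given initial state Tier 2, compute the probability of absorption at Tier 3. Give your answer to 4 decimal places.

Let h(s) be the probability of absorption at Tier 3 starting from transient state s. Then h(Tier 3) = 1 and h(Resolved) = 0. By first-step analysis:
h(Tier 1) = 0.3·h(Tier 1) + 0.2·1 + 0.1·h(Escalated) + 0.3·h(Tier 2) + 0.1·0
h(Escalated) = 0.2·h(Tier 1) + 0.2·1 + 0.1·h(Escalated) + 0.2·h(Tier 2) + 0.3·0
h(Tier 2) = 0.2·h(Tier 1) + 0.1·1 + 0.1·h(Escalated) + 0.3·h(Tier 2) + 0.3·0
Solving: h(Tier 1) = 0.4900, h(Escalated) = 0.4069, h(Tier 2) = 0.3410.
Starting from Tier 2, the probability is 0.3410.

0.3410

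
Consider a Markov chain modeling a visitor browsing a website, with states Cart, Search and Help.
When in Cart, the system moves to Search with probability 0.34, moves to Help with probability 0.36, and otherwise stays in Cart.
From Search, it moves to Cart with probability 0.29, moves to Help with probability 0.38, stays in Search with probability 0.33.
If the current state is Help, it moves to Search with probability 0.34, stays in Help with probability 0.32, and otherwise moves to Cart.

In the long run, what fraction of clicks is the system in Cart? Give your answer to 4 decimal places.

0.3107

Let the stationary distribution be π with π = πP and π_1 + π_2 + π_3 = 1.
π_1 = 0.3·π_1 + 0.29·π_2 + 0.34·π_3
π_2 = 0.34·π_1 + 0.33·π_2 + 0.34·π_3
Solving with the normalization constraint gives π = (0.3107, 0.3366, 0.3526).
So the stationary probability of Cart is 0.3107.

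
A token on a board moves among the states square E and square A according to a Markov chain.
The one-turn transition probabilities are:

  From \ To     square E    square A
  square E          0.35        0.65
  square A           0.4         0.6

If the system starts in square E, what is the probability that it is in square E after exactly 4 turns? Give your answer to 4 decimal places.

Propagate the distribution vector 4 turns from square E.
After 0 turns: (1.0000, 0.0000)
After 1 turn: (0.3500, 0.6500)
After 2 turns: (0.3825, 0.6175)
After 3 turns: (0.3809, 0.6191)
After 4 turns: (0.3810, 0.6190)
P(in square E after 4 turns) = 0.3810

0.3810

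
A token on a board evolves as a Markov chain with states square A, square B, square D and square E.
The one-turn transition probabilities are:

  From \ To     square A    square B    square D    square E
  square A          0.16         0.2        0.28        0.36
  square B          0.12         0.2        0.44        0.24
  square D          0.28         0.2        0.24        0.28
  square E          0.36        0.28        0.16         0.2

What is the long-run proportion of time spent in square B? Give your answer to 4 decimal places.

0.2215

Let the stationary distribution be π with π = πP and π_1 + π_2 + π_3 + π_4 = 1.
π_1 = 0.16·π_1 + 0.12·π_2 + 0.28·π_3 + 0.36·π_4
π_2 = 0.2·π_1 + 0.2·π_2 + 0.2·π_3 + 0.28·π_4
π_3 = 0.28·π_1 + 0.44·π_2 + 0.24·π_3 + 0.16·π_4
Solving with the normalization constraint gives π = (0.2375, 0.2215, 0.2723, 0.2687).
So the stationary probability of square B is 0.2215.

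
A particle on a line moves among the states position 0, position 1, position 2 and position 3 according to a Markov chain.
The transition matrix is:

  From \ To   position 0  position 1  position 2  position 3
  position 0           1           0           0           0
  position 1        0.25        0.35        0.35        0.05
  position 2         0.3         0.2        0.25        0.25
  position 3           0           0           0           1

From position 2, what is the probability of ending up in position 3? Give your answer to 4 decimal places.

Let h(s) be the probability of absorption at position 3 starting from transient state s. Then h(position 3) = 1 and h(position 0) = 0. By first-step analysis:
h(position 1) = 0.25·0 + 0.35·h(position 1) + 0.35·h(position 2) + 0.05·1
h(position 2) = 0.3·0 + 0.2·h(position 1) + 0.25·h(position 2) + 0.25·1
Solving: h(position 1) = 0.2994, h(position 2) = 0.4132.
Starting from position 2, the probability is 0.4132.

0.4132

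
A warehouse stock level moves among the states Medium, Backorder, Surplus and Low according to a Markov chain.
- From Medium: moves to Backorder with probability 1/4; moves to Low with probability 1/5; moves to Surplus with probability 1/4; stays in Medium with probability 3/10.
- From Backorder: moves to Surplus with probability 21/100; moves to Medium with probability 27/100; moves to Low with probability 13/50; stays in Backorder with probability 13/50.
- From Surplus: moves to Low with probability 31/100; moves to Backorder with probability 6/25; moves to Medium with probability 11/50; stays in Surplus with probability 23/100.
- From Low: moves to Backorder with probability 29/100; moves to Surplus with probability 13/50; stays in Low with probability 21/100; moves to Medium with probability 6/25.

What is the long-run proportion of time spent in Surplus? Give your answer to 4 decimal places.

Let the stationary distribution be π with π = πP and π_1 + π_2 + π_3 + π_4 = 1.
π_1 = 0.3·π_1 + 0.27·π_2 + 0.22·π_3 + 0.24·π_4
π_2 = 0.25·π_1 + 0.26·π_2 + 0.24·π_3 + 0.29·π_4
π_3 = 0.25·π_1 + 0.21·π_2 + 0.23·π_3 + 0.26·π_4
Solving with the normalization constraint gives π = (0.2586, 0.2600, 0.2373, 0.2441).
So the stationary probability of Surplus is 0.2373.

0.2373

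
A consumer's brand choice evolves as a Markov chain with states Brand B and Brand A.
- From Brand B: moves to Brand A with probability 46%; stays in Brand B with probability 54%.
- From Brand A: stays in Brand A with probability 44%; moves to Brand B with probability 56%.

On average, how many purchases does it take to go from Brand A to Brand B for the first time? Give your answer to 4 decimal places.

1.7857

Let t(s) be the expected number of purchases to first reach Brand B from state s, with t(Brand B) = 0. Conditioning on the first purchase:
t(Brand A) = 1 + 0.44·t(Brand A)
Solving: t(Brand A) = 1.7857.
Expected purchases from Brand A to Brand B: 1.7857.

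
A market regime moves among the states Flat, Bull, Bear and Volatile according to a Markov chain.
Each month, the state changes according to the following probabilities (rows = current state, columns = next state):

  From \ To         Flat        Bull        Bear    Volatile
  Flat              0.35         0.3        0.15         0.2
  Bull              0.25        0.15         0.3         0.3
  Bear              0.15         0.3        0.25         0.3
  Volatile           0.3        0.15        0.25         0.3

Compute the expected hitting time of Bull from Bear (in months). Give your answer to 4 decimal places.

3.8671

Let t(s) be the expected number of months to first reach Bull from state s, with t(Bull) = 0. Conditioning on the first month:
t(Flat) = 1 + 0.35·t(Flat) + 0.15·t(Bear) + 0.2·t(Volatile)
t(Bear) = 1 + 0.15·t(Flat) + 0.25·t(Bear) + 0.3·t(Volatile)
t(Volatile) = 1 + 0.3·t(Flat) + 0.25·t(Bear) + 0.3·t(Volatile)
Solving: t(Flat) = 3.7960, t(Bear) = 3.8671, t(Volatile) = 4.4365.
Expected months from Bear to Bull: 3.8671.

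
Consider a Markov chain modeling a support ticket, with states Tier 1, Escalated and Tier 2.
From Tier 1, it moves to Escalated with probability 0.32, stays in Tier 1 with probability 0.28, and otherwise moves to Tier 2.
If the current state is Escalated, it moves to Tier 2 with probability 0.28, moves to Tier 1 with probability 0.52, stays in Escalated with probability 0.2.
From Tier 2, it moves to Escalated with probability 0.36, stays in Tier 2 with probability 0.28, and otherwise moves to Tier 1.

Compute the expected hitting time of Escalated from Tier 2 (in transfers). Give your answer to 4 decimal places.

2.8846

Let t(s) be the expected number of transfers to first reach Escalated from state s, with t(Escalated) = 0. Conditioning on the first transfer:
t(Tier 1) = 1 + 0.28·t(Tier 1) + 0.4·t(Tier 2)
t(Tier 2) = 1 + 0.36·t(Tier 1) + 0.28·t(Tier 2)
Solving: t(Tier 1) = 2.9915, t(Tier 2) = 2.8846.
Expected transfers from Tier 2 to Escalated: 2.8846.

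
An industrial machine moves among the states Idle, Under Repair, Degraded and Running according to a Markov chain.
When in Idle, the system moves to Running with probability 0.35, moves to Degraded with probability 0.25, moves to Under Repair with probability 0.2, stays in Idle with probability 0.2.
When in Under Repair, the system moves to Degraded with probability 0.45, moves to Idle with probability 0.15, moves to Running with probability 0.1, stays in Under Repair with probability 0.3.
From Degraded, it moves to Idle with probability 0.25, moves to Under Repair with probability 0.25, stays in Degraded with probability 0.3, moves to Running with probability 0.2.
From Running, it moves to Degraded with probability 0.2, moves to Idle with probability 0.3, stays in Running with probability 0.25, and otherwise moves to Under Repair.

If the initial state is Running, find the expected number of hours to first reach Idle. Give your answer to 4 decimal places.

4.0690

Let t(s) be the expected number of hours to first reach Idle from state s, with t(Idle) = 0. Conditioning on the first hour:
t(Under Repair) = 1 + 0.3·t(Under Repair) + 0.45·t(Degraded) + 0.1·t(Running)
t(Degraded) = 1 + 0.25·t(Under Repair) + 0.3·t(Degraded) + 0.2·t(Running)
t(Running) = 1 + 0.25·t(Under Repair) + 0.2·t(Degraded) + 0.25·t(Running)
Solving: t(Under Repair) = 4.7710, t(Degraded) = 4.2951, t(Running) = 4.0690.
Expected hours from Running to Idle: 4.0690.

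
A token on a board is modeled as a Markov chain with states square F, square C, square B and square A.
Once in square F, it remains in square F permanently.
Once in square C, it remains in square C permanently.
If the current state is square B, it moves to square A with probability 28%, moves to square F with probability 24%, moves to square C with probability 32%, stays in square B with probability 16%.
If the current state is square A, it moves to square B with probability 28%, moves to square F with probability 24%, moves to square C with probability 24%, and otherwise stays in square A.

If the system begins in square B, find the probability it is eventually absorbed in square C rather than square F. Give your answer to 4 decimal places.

0.5543

Let h(s) be the probability of absorption at square C starting from transient state s. Then h(square C) = 1 and h(square F) = 0. By first-step analysis:
h(square B) = 0.24·0 + 0.32·1 + 0.16·h(square B) + 0.28·h(square A)
h(square A) = 0.24·0 + 0.24·1 + 0.28·h(square B) + 0.24·h(square A)
Solving: h(square B) = 0.5543, h(square A) = 0.5200.
Starting from square B, the probability is 0.5543.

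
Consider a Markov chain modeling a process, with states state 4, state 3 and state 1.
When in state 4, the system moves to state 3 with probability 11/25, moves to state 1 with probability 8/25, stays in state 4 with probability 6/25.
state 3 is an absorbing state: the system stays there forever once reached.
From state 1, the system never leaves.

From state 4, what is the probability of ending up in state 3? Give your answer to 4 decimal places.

Let h(s) be the probability of absorption at state 3 starting from transient state s. Then h(state 3) = 1 and h(state 1) = 0. By first-step analysis:
h(state 4) = 0.24·h(state 4) + 0.44·1 + 0.32·0
Solving: h(state 4) = 0.5789.
Starting from state 4, the probability is 0.5789.

0.5789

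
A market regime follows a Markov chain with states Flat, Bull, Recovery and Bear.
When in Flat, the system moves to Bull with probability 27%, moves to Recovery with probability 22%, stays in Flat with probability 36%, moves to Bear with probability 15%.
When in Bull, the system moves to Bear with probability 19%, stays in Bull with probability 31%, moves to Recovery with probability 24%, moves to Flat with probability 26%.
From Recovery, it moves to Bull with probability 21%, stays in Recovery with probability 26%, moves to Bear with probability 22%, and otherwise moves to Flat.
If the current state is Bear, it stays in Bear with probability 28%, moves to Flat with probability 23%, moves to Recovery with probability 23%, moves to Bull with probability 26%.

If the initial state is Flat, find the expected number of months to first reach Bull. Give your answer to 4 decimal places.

Let t(s) be the expected number of months to first reach Bull from state s, with t(Bull) = 0. Conditioning on the first month:
t(Flat) = 1 + 0.36·t(Flat) + 0.22·t(Recovery) + 0.15·t(Bear)
t(Recovery) = 1 + 0.31·t(Flat) + 0.26·t(Recovery) + 0.22·t(Bear)
t(Bear) = 1 + 0.23·t(Flat) + 0.23·t(Recovery) + 0.28·t(Bear)
Solving: t(Flat) = 3.9336, t(Recovery) = 4.1829, t(Bear) = 3.9817.
Expected months from Flat to Bull: 3.9336.

3.9336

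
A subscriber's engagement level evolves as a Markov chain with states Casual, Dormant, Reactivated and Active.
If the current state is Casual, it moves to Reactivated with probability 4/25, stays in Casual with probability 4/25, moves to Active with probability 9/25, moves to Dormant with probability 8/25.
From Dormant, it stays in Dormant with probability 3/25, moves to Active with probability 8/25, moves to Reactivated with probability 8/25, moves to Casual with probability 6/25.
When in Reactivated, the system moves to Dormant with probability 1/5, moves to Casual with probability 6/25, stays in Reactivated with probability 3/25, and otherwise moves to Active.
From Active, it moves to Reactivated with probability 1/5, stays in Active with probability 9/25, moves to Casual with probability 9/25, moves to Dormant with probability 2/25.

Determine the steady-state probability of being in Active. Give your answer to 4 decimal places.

Let the stationary distribution be π with π = πP and π_1 + π_2 + π_3 + π_4 = 1.
π_1 = 0.16·π_1 + 0.24·π_2 + 0.24·π_3 + 0.36·π_4
π_2 = 0.32·π_1 + 0.12·π_2 + 0.2·π_3 + 0.08·π_4
π_3 = 0.16·π_1 + 0.32·π_2 + 0.12·π_3 + 0.2·π_4
Solving with the normalization constraint gives π = (0.2632, 0.1735, 0.1947, 0.3686).
So the stationary probability of Active is 0.3686.

0.3686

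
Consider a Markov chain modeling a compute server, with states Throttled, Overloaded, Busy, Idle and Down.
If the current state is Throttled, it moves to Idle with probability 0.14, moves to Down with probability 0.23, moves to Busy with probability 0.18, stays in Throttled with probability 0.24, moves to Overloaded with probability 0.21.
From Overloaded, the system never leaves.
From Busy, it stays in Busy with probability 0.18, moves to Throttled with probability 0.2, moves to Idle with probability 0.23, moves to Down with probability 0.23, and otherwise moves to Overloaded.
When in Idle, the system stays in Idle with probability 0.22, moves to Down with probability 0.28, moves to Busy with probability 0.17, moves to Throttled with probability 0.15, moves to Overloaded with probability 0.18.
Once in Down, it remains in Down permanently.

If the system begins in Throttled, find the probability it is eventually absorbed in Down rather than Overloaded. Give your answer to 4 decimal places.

Let h(s) be the probability of absorption at Down starting from transient state s. Then h(Down) = 1 and h(Overloaded) = 0. By first-step analysis:
h(Throttled) = 0.24·h(Throttled) + 0.21·0 + 0.18·h(Busy) + 0.14·h(Idle) + 0.23·1
h(Busy) = 0.2·h(Throttled) + 0.16·0 + 0.18·h(Busy) + 0.23·h(Idle) + 0.23·1
h(Idle) = 0.15·h(Throttled) + 0.18·0 + 0.17·h(Busy) + 0.22·h(Idle) + 0.28·1
Solving: h(Throttled) = 0.5489, h(Busy) = 0.5801, h(Idle) = 0.5910.
Starting from Throttled, the probability is 0.5489.

0.5489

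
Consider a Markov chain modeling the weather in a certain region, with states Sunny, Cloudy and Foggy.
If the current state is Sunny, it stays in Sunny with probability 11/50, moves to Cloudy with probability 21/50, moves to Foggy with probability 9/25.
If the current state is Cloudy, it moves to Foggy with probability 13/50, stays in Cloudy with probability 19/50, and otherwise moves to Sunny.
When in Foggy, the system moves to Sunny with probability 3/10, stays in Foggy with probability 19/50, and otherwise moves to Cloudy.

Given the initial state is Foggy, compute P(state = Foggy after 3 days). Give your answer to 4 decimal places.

Propagate the distribution vector 3 days from Foggy.
After 0 days: (0.0000, 0.0000, 1.0000)
After 1 day: (0.3000, 0.3200, 0.3800)
After 2 days: (0.2952, 0.3692, 0.3356)
After 3 days: (0.2985, 0.3717, 0.3298)
P(in Foggy after 3 days) = 0.3298

0.3298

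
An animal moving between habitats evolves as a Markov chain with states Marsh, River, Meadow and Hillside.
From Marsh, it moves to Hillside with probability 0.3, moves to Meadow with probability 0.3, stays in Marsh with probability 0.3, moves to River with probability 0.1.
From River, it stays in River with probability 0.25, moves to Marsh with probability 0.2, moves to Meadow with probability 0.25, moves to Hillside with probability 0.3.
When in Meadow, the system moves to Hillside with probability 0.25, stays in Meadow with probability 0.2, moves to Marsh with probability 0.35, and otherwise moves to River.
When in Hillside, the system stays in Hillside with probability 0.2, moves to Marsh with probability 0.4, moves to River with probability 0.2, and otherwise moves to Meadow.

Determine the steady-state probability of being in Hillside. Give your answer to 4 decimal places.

0.2618

Let the stationary distribution be π with π = πP and π_1 + π_2 + π_3 + π_4 = 1.
π_1 = 0.3·π_1 + 0.2·π_2 + 0.35·π_3 + 0.4·π_4
π_2 = 0.1·π_1 + 0.25·π_2 + 0.2·π_3 + 0.2·π_4
π_3 = 0.3·π_1 + 0.25·π_2 + 0.2·π_3 + 0.2·π_4
Solving with the normalization constraint gives π = (0.3205, 0.1768, 0.2409, 0.2618).
So the stationary probability of Hillside is 0.2618.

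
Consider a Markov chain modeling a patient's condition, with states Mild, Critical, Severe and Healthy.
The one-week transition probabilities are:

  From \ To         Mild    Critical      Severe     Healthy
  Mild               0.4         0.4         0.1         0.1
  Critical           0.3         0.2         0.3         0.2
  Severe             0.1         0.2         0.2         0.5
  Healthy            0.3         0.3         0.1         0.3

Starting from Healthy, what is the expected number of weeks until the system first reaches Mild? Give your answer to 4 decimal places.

3.7546

Let t(s) be the expected number of weeks to first reach Mild from state s, with t(Mild) = 0. Conditioning on the first week:
t(Critical) = 1 + 0.2·t(Critical) + 0.3·t(Severe) + 0.2·t(Healthy)
t(Severe) = 1 + 0.2·t(Critical) + 0.2·t(Severe) + 0.5·t(Healthy)
t(Healthy) = 1 + 0.3·t(Critical) + 0.1·t(Severe) + 0.3·t(Healthy)
Solving: t(Critical) = 3.9033, t(Severe) = 4.5725, t(Healthy) = 3.7546.
Expected weeks from Healthy to Mild: 3.7546.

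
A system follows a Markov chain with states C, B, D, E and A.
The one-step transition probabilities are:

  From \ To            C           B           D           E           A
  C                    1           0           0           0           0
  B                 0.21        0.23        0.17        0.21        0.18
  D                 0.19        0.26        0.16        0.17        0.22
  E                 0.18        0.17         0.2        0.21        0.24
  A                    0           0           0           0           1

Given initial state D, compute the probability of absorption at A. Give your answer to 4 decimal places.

Let h(s) be the probability of absorption at A starting from transient state s. Then h(A) = 1 and h(C) = 0. By first-step analysis:
h(B) = 0.21·0 + 0.23·h(B) + 0.17·h(D) + 0.21·h(E) + 0.18·1
h(D) = 0.19·0 + 0.26·h(B) + 0.16·h(D) + 0.17·h(E) + 0.22·1
h(E) = 0.18·0 + 0.17·h(B) + 0.2·h(D) + 0.21·h(E) + 0.24·1
Solving: h(B) = 0.4984, h(D) = 0.5263, h(E) = 0.5443.
Starting from D, the probability is 0.5263.

0.5263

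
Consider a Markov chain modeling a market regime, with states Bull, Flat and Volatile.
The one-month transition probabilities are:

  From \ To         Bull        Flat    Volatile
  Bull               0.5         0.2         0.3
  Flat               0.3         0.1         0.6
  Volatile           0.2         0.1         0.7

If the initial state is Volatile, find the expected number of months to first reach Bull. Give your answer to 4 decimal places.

Let t(s) be the expected number of months to first reach Bull from state s, with t(Bull) = 0. Conditioning on the first month:
t(Flat) = 1 + 0.1·t(Flat) + 0.6·t(Volatile)
t(Volatile) = 1 + 0.1·t(Flat) + 0.7·t(Volatile)
Solving: t(Flat) = 4.2857, t(Volatile) = 4.7619.
Expected months from Volatile to Bull: 4.7619.

4.7619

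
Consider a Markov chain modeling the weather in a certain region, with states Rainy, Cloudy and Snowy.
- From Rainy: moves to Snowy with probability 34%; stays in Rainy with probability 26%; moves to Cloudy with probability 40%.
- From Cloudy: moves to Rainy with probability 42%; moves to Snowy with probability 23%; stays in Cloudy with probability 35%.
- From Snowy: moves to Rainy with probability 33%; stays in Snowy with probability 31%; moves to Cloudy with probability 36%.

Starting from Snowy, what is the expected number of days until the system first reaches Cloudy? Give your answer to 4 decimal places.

2.6857

Let t(s) be the expected number of days to first reach Cloudy from state s, with t(Cloudy) = 0. Conditioning on the first day:
t(Rainy) = 1 + 0.26·t(Rainy) + 0.34·t(Snowy)
t(Snowy) = 1 + 0.33·t(Rainy) + 0.31·t(Snowy)
Solving: t(Rainy) = 2.5853, t(Snowy) = 2.6857.
Expected days from Snowy to Cloudy: 2.6857.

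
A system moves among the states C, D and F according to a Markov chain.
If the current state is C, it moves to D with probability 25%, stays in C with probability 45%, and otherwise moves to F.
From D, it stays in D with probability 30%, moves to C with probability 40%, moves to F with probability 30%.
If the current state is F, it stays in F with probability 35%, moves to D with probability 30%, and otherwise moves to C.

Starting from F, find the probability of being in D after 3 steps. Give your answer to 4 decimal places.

Propagate the distribution vector 3 steps from F.
After 0 steps: (0.0000, 0.0000, 1.0000)
After 1 step: (0.3500, 0.3000, 0.3500)
After 2 steps: (0.4000, 0.2825, 0.3175)
After 3 steps: (0.4041, 0.2800, 0.3159)
P(in D after 3 steps) = 0.2800

0.2800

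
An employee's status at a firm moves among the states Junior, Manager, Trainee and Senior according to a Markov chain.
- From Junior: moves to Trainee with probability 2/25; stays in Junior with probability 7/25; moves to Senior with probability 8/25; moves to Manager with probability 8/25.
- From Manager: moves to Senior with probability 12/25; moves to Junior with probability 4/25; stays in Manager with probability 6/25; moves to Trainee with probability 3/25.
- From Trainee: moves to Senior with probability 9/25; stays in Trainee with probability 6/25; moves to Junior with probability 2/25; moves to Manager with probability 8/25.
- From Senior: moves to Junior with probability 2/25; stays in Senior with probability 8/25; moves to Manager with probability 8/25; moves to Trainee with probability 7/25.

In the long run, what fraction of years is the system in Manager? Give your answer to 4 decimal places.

0.2963

Let the stationary distribution be π with π = πP and π_1 + π_2 + π_3 + π_4 = 1.
π_1 = 0.28·π_1 + 0.16·π_2 + 0.08·π_3 + 0.08·π_4
π_2 = 0.32·π_1 + 0.24·π_2 + 0.32·π_3 + 0.32·π_4
π_3 = 0.08·π_1 + 0.12·π_2 + 0.24·π_3 + 0.28·π_4
Solving with the normalization constraint gives π = (0.1296, 0.2963, 0.1987, 0.3754).
So the stationary probability of Manager is 0.2963.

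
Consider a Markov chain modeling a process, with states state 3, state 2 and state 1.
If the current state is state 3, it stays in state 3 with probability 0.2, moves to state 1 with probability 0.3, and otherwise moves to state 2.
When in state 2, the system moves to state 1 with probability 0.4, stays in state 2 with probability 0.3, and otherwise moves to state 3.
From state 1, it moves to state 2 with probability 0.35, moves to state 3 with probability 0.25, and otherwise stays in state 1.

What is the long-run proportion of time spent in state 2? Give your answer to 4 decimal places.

Let the stationary distribution be π with π = πP and π_1 + π_2 + π_3 = 1.
π_1 = 0.2·π_1 + 0.3·π_2 + 0.25·π_3
π_2 = 0.5·π_1 + 0.3·π_2 + 0.35·π_3
Solving with the normalization constraint gives π = (0.2557, 0.3699, 0.3744).
So the stationary probability of state 2 is 0.3699.

0.3699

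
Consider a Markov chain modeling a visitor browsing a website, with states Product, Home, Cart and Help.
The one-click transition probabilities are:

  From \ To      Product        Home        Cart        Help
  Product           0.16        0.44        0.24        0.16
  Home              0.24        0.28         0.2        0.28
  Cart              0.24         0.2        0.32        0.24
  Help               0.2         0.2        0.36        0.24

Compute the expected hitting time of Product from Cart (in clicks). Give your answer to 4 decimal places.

4.3468

Let t(s) be the expected number of clicks to first reach Product from state s, with t(Product) = 0. Conditioning on the first click:
t(Home) = 1 + 0.28·t(Home) + 0.2·t(Cart) + 0.28·t(Help)
t(Cart) = 1 + 0.2·t(Home) + 0.32·t(Cart) + 0.24·t(Help)
t(Help) = 1 + 0.2·t(Home) + 0.36·t(Cart) + 0.24·t(Help)
Solving: t(Home) = 4.3544, t(Cart) = 4.3468, t(Help) = 4.5207.
Expected clicks from Cart to Product: 4.3468.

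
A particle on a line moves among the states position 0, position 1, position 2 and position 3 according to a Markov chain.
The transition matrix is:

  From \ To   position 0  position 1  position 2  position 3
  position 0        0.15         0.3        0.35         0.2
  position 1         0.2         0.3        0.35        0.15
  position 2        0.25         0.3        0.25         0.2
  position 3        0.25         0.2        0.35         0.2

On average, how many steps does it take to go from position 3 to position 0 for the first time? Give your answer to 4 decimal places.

Let t(s) be the expected number of steps to first reach position 0 from state s, with t(position 0) = 0. Conditioning on the first step:
t(position 1) = 1 + 0.3·t(position 1) + 0.35·t(position 2) + 0.15·t(position 3)
t(position 2) = 1 + 0.3·t(position 1) + 0.25·t(position 2) + 0.2·t(position 3)
t(position 3) = 1 + 0.2·t(position 1) + 0.35·t(position 2) + 0.2·t(position 3)
Solving: t(position 1) = 4.4515, t(position 2) = 4.2386, t(position 3) = 4.2173.
Expected steps from position 3 to position 0: 4.2173.

4.2173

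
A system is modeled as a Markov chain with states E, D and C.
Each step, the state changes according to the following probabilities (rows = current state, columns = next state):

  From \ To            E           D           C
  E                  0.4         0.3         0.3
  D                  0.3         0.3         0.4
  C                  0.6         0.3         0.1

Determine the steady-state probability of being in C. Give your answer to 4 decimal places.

Let the stationary distribution be π with π = πP and π_1 + π_2 + π_3 = 1.
π_1 = 0.4·π_1 + 0.3·π_2 + 0.6·π_3
π_2 = 0.3·π_1 + 0.3·π_2 + 0.3·π_3
Solving with the normalization constraint gives π = (0.4250, 0.3000, 0.2750).
So the stationary probability of C is 0.2750.

0.2750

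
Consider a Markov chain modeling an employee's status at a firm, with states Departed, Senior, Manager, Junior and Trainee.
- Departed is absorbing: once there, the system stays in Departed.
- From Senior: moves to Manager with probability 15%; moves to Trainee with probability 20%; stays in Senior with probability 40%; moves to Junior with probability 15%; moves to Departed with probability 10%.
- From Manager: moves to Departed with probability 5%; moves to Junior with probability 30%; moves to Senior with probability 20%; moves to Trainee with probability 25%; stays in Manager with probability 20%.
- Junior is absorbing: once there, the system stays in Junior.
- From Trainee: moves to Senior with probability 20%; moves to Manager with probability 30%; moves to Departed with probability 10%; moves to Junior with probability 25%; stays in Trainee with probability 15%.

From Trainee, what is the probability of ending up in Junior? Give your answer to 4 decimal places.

0.7290

Let h(s) be the probability of absorption at Junior starting from transient state s. Then h(Junior) = 1 and h(Departed) = 0. By first-step analysis:
h(Senior) = 0.1·0 + 0.4·h(Senior) + 0.15·h(Manager) + 0.15·1 + 0.2·h(Trainee)
h(Manager) = 0.05·0 + 0.2·h(Senior) + 0.2·h(Manager) + 0.3·1 + 0.25·h(Trainee)
h(Trainee) = 0.1·0 + 0.2·h(Senior) + 0.3·h(Manager) + 0.25·1 + 0.15·h(Trainee)
Solving: h(Senior) = 0.6866, h(Manager) = 0.7745, h(Trainee) = 0.7290.
Starting from Trainee, the probability is 0.7290.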